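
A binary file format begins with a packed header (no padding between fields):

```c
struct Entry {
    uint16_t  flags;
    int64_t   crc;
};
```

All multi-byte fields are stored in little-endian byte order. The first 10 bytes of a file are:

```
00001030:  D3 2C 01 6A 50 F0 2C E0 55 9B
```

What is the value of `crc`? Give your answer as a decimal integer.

-7253645141195331071

`crc` follows `flags` (2 bytes), so it starts at byte offset 2 and occupies 8 bytes.
Bytes at offsets 2..9: 01 6A 50 F0 2C E0 55 9B.
In little-endian order the low byte comes first in memory.
Reassemble most-significant byte first: 9B 55 E0 2C F0 50 6A 01 → 0x9B55E02CF0506A01.
Top bit is set, so as a signed 64-bit value this is 0x9B55E02CF0506A01 − 2^64 = -7253645141195331071.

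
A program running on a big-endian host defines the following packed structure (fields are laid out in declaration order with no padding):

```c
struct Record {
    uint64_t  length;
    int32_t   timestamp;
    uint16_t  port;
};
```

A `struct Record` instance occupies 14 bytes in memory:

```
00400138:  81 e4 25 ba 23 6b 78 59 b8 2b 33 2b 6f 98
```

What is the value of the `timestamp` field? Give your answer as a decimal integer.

`timestamp` follows `length` (8 bytes), so it starts at byte offset 8 and occupies 4 bytes.
Bytes at offsets 8..11: B8 2B 33 2B.
In big-endian order the high byte comes first in memory.
The bytes are already most-significant first: 0xB82B332B.
Top bit is set, so as a signed 32-bit value this is 0xB82B332B − 2^32 = -1205128405.

-1205128405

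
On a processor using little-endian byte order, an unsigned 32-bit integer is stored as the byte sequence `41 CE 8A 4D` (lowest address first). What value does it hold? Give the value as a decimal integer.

1300942401

Little-endian: lowest address holds the least-significant byte.
Reassemble most-significant byte first: 4D 8A CE 41 → 0x4D8ACE41.
0x4D8ACE41 = 1300942401.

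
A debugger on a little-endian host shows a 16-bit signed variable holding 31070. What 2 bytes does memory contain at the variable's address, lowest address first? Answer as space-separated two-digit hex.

31070 in hexadecimal, padded to 16 bits, is 0x795E.
Split into bytes (most-significant first): 79 5E.
In little-endian order the low byte comes first in memory.
So at ascending addresses the bytes are 5E 79.

5E 79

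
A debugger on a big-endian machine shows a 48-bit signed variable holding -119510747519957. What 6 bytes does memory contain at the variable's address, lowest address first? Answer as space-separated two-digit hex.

93 4E 3C 58 E4 2B

Two's complement of -119510747519957 in 48 bits: 119510747519957 = 0x6CB1C3A71BD5; invert → 0x934E3C58E42A; add 1 → 0x934E3C58E42B.
Split into bytes (most-significant first): 93 4E 3C 58 E4 2B.
Big-endian stores the most-significant byte at the lowest address.
So the memory order matches the most-significant-first order: 93 4E 3C 58 E4 2B.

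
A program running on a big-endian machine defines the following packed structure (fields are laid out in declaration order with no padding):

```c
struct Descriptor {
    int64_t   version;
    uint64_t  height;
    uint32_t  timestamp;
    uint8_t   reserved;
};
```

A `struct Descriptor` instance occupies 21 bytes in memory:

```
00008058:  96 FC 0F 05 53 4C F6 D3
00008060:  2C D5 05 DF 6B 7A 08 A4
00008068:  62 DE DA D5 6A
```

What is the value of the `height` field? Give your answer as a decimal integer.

`height` follows `version` (8 bytes), so it starts at byte offset 8 and occupies 8 bytes.
Bytes at offsets 8..15: 2C D5 05 DF 6B 7A 08 A4.
Big-endian: lowest address holds the most-significant byte.
The bytes are already most-significant first: 0x2CD505DF6B7A08A4.
0x2CD505DF6B7A08A4 = 3230494764847204516.

3230494764847204516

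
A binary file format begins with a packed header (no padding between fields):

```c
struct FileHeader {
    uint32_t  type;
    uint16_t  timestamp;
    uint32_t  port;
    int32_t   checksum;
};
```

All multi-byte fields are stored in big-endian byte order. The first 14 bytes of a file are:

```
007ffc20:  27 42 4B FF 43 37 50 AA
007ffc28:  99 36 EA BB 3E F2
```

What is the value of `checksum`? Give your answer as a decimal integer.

-356827406

`checksum` follows `type` (4 B), `timestamp` (2 B), `port` (4 B), so it starts at offset 4 + 2 + 4 = 10 and occupies 4 bytes.
Bytes at offsets 10..13: EA BB 3E F2.
In big-endian order the high byte comes first in memory.
The bytes are already most-significant first: 0xEABB3EF2.
Top bit is set, so as a signed 32-bit value this is 0xEABB3EF2 − 2^32 = -356827406.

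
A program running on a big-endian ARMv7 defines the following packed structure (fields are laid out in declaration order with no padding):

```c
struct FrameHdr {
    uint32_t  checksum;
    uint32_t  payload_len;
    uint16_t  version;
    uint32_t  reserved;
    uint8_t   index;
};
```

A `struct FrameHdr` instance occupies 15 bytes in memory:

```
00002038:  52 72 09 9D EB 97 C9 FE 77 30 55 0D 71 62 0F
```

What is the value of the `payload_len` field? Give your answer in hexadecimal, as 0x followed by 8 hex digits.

`payload_len` follows `checksum` (4 bytes), so it starts at byte offset 4 and occupies 4 bytes.
Bytes at offsets 4..7: EB 97 C9 FE.
In big-endian order the high byte comes first in memory.
The bytes are already most-significant first: 0xEB97C9FE.

0xEB97C9FE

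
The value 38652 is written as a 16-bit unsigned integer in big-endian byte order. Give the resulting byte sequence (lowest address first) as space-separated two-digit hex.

96 FC

38652 in hexadecimal, padded to 16 bits, is 0x96FC.
Split into bytes (most-significant first): 96 FC.
In big-endian order the high byte comes first in memory.
So the memory order matches the most-significant-first order: 96 FC.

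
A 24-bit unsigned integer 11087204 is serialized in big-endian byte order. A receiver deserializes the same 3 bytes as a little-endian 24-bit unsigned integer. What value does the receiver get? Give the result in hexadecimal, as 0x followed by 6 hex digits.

11087204 in 24-bit hexadecimal is 0xA92D64.
Stored big-endian, the bytes at ascending addresses are A9 2D 64.
Read back as little-endian, the first byte is least significant, giving 0x642DA9.

0x642DA9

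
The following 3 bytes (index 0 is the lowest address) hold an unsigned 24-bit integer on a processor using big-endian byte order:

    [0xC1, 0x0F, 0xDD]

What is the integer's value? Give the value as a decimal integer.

Big-endian stores the most-significant byte at the lowest address.
The bytes are already most-significant first: 0xC10FDD.
0xC10FDD = 12652509.

12652509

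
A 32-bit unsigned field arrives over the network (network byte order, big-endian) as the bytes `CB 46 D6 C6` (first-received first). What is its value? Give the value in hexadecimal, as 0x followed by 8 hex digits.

0xCB46D6C6

Big-endian stores the most-significant byte at the lowest address.
The bytes are already most-significant first: 0xCB46D6C6.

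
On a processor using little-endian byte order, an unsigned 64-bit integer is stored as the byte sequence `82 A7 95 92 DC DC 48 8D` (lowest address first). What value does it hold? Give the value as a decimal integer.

Little-endian stores the least-significant byte at the lowest address.
Reassemble most-significant byte first: 8D 48 DC DC 92 95 A7 82 → 0x8D48DCDC9295A782.
0x8D48DCDC9295A782 = 10180629797581203330.

10180629797581203330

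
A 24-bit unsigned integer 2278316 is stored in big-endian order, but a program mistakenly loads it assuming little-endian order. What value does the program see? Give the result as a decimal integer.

11322146

2278316 in 24-bit hexadecimal is 0x22C3AC.
Stored big-endian, the bytes at ascending addresses are 22 C3 AC.
Read back as little-endian, the first byte is least significant, giving 0xACC322.
0xACC322 = 11322146.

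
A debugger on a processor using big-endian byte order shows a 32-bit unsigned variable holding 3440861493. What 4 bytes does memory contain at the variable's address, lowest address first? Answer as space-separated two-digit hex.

CD 17 61 35

3440861493 in hexadecimal, padded to 32 bits, is 0xCD176135.
Split into bytes (most-significant first): CD 17 61 35.
Big-endian: lowest address holds the most-significant byte.
So the memory order matches the most-significant-first order: CD 17 61 35.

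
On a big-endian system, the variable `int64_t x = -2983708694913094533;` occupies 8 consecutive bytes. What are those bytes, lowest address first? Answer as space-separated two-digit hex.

Two's complement of -2983708694913094533 in 64 bits: 2983708694913094533 = 0x2968433FE98A1385; invert → 0xD697BCC01675EC7A; add 1 → 0xD697BCC01675EC7B.
Split into bytes (most-significant first): D6 97 BC C0 16 75 EC 7B.
Big-endian stores the most-significant byte at the lowest address.
So the memory order matches the most-significant-first order: D6 97 BC C0 16 75 EC 7B.

D6 97 BC C0 16 75 EC 7B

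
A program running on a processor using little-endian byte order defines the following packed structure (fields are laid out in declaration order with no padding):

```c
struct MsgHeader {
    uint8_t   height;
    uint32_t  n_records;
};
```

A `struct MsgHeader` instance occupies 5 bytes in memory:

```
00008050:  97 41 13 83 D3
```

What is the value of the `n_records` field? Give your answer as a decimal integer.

`n_records` follows `height` (1 byte), so it starts at byte offset 1 and occupies 4 bytes.
Bytes at offsets 1..4: 41 13 83 D3.
In little-endian order the low byte comes first in memory.
Reassemble most-significant byte first: D3 83 13 41 → 0xD3831341.
0xD3831341 = 3548582721.

3548582721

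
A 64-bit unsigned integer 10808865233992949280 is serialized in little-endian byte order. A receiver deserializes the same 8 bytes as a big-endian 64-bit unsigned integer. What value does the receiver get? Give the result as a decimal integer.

10808865233992949280 in 64-bit hexadecimal is 0x9600CDA999381E20.
Stored little-endian, the bytes at ascending addresses are 20 1E 38 99 A9 CD 00 96.
Read back as big-endian, the last byte is least significant, giving 0x201E3899A9CD0096.
0x201E3899A9CD0096 = 2314349491144949910.

2314349491144949910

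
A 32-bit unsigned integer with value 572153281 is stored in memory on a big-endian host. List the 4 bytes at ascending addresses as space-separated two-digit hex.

572153281 in hexadecimal, padded to 32 bits, is 0x221A5DC1.
Split into bytes (most-significant first): 22 1A 5D C1.
Big-endian stores the most-significant byte at the lowest address.
So the memory order matches the most-significant-first order: 22 1A 5D C1.

22 1A 5D C1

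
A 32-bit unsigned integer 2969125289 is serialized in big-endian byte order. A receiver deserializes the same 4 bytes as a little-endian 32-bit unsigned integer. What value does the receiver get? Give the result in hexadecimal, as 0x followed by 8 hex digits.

2969125289 in 32-bit hexadecimal is 0xB0F941A9.
Stored big-endian, the bytes at ascending addresses are B0 F9 41 A9.
Read back as little-endian, the first byte is least significant, giving 0xA941F9B0.

0xA941F9B0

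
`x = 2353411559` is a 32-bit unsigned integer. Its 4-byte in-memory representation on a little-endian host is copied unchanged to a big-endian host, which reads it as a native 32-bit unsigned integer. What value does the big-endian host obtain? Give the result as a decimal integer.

3879028364

2353411559 in 32-bit hexadecimal is 0x8C4635E7.
Stored little-endian, the bytes at ascending addresses are E7 35 46 8C.
Read back as big-endian, the last byte is least significant, giving 0xE735468C.
0xE735468C = 3879028364.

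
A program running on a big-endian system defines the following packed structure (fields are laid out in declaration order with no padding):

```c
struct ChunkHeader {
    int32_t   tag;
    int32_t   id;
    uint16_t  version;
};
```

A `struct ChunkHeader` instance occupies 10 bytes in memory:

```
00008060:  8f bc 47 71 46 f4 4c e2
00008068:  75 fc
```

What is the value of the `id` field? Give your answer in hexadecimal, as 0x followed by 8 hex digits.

`id` follows `tag` (4 bytes), so it starts at byte offset 4 and occupies 4 bytes.
Bytes at offsets 4..7: 46 F4 4C E2.
Big-endian: lowest address holds the most-significant byte.
The bytes are already most-significant first: 0x46F44CE2.

0x46F44CE2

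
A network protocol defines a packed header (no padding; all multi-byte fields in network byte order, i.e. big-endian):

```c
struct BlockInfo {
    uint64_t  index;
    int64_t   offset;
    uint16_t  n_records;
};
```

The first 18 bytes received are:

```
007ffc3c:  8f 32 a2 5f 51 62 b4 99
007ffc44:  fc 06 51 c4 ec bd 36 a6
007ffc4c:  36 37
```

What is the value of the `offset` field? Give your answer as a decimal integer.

-286451620064184666

`offset` follows `index` (8 bytes), so it starts at byte offset 8 and occupies 8 bytes.
Bytes at offsets 8..15: FC 06 51 C4 EC BD 36 A6.
Big-endian: lowest address holds the most-significant byte.
The bytes are already most-significant first: 0xFC0651C4ECBD36A6.
Top bit is set, so as a signed 64-bit value this is 0xFC0651C4ECBD36A6 − 2^64 = -286451620064184666.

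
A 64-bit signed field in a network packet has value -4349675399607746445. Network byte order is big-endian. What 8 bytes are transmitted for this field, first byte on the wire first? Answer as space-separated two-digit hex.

C3 A2 D9 45 06 20 00 73

Two's complement of -4349675399607746445 in 64 bits: 4349675399607746445 = 0x3C5D26BAF9DFFF8D; invert → 0xC3A2D94506200072; add 1 → 0xC3A2D94506200073.
Split into bytes (most-significant first): C3 A2 D9 45 06 20 00 73.
Big-endian stores the most-significant byte at the lowest address.
So the memory order matches the most-significant-first order: C3 A2 D9 45 06 20 00 73.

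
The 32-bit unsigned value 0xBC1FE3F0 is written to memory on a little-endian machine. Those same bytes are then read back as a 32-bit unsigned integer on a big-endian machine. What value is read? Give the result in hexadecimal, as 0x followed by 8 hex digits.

0xF0E31FBC

Stored little-endian, the bytes at ascending addresses are F0 E3 1F BC.
Read back as big-endian, the last byte is least significant, giving 0xF0E31FBC.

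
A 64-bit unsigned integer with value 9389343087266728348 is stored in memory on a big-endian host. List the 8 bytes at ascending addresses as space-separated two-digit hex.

82 4D A5 CA 7E CD 89 9C

9389343087266728348 in hexadecimal, padded to 64 bits, is 0x824DA5CA7ECD899C.
Split into bytes (most-significant first): 82 4D A5 CA 7E CD 89 9C.
In big-endian order the high byte comes first in memory.
So the memory order matches the most-significant-first order: 82 4D A5 CA 7E CD 89 9C.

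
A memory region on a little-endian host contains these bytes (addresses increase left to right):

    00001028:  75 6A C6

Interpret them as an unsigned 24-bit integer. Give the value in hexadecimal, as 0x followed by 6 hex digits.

0xC66A75

Little-endian stores the least-significant byte at the lowest address.
Reassemble most-significant byte first: C6 6A 75 → 0xC66A75.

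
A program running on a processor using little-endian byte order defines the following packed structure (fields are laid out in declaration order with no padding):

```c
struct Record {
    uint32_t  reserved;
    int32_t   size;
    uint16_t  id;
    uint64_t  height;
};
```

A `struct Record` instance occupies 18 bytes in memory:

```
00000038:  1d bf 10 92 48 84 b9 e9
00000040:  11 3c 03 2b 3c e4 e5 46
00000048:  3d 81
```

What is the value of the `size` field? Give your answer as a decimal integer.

-373717944

`size` follows `reserved` (4 bytes), so it starts at byte offset 4 and occupies 4 bytes.
Bytes at offsets 4..7: 48 84 B9 E9.
In little-endian order the low byte comes first in memory.
Reassemble most-significant byte first: E9 B9 84 48 → 0xE9B98448.
Top bit is set, so as a signed 32-bit value this is 0xE9B98448 − 2^32 = -373717944.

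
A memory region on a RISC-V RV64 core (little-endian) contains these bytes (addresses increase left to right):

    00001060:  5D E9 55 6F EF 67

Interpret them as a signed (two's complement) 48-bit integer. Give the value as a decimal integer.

Little-endian stores the least-significant byte at the lowest address.
Reassemble most-significant byte first: 67 EF 6F 55 E9 5D → 0x67EF6F55E95D.
0x67EF6F55E95D = 114278062745949.

114278062745949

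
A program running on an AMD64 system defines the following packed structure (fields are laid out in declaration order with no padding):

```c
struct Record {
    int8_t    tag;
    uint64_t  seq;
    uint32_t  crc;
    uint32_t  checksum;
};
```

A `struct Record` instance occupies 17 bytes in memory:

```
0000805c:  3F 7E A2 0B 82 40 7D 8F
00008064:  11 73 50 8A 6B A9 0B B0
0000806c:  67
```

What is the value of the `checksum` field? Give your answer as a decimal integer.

`checksum` follows `tag` (1 B), `seq` (8 B), `crc` (4 B), so it starts at offset 1 + 8 + 4 = 13 and occupies 4 bytes.
Bytes at offsets 13..16: A9 0B B0 67.
Little-endian stores the least-significant byte at the lowest address.
Reassemble most-significant byte first: 67 B0 0B A9 → 0x67B00BA9.
0x67B00BA9 = 1739590569.

1739590569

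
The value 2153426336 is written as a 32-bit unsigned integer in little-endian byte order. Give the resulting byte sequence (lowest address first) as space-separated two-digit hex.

2153426336 in hexadecimal, padded to 32 bits, is 0x805AADA0.
Split into bytes (most-significant first): 80 5A AD A0.
In little-endian order the low byte comes first in memory.
So at ascending addresses the bytes are A0 AD 5A 80.

A0 AD 5A 80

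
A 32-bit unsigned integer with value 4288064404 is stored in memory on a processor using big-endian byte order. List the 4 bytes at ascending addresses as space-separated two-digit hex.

4288064404 in hexadecimal, padded to 32 bits, is 0xFF96AB94.
Split into bytes (most-significant first): FF 96 AB 94.
In big-endian order the high byte comes first in memory.
So the memory order matches the most-significant-first order: FF 96 AB 94.

FF 96 AB 94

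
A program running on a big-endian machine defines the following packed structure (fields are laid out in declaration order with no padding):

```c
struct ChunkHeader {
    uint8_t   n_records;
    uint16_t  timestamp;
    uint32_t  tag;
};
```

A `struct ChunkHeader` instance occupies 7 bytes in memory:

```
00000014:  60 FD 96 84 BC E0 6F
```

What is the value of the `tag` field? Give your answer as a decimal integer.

2226970735

`tag` follows `n_records` (1 B), `timestamp` (2 B), so it starts at offset 1 + 2 = 3 and occupies 4 bytes.
Bytes at offsets 3..6: 84 BC E0 6F.
In big-endian order the high byte comes first in memory.
The bytes are already most-significant first: 0x84BCE06F.
0x84BCE06F = 2226970735.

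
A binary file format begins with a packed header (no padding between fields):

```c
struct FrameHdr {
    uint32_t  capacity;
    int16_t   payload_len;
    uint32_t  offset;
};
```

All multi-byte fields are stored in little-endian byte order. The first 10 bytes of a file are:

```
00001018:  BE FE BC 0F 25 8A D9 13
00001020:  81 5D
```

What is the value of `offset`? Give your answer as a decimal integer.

1568740313

`offset` follows `capacity` (4 B), `payload_len` (2 B), so it starts at offset 4 + 2 = 6 and occupies 4 bytes.
Bytes at offsets 6..9: D9 13 81 5D.
In little-endian order the low byte comes first in memory.
Reassemble most-significant byte first: 5D 81 13 D9 → 0x5D8113D9.
0x5D8113D9 = 1568740313.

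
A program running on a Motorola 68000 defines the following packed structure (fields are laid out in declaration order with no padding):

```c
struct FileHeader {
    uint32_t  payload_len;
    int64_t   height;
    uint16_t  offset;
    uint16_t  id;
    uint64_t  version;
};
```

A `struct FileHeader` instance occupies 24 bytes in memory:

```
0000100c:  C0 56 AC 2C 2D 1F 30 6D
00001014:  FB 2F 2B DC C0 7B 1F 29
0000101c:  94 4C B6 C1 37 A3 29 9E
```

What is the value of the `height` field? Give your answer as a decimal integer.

`height` follows `payload_len` (4 bytes), so it starts at byte offset 4 and occupies 8 bytes.
Bytes at offsets 4..11: 2D 1F 30 6D FB 2F 2B DC.
Big-endian: lowest address holds the most-significant byte.
The bytes are already most-significant first: 0x2D1F306DFB2F2BDC.
0x2D1F306DFB2F2BDC = 3251370704908528604.

3251370704908528604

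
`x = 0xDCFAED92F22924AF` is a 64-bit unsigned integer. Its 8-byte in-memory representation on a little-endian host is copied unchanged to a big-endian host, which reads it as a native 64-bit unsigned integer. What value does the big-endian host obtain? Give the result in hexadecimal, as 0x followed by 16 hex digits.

0xAF2429F292EDFADC

Stored little-endian, the bytes at ascending addresses are AF 24 29 F2 92 ED FA DC.
Read back as big-endian, the last byte is least significant, giving 0xAF2429F292EDFADC.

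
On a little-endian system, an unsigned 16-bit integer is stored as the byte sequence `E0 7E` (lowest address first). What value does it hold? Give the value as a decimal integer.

Little-endian: lowest address holds the least-significant byte.
Reassemble most-significant byte first: 7E E0 → 0x7EE0.
0x7EE0 = 32480.

32480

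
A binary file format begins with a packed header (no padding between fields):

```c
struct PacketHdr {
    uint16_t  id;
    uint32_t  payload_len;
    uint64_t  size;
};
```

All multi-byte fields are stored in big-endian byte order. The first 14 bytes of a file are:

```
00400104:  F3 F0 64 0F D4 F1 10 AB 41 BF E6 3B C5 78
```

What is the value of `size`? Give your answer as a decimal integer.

1201126018081604984

`size` follows `id` (2 B), `payload_len` (4 B), so it starts at offset 2 + 4 = 6 and occupies 8 bytes.
Bytes at offsets 6..13: 10 AB 41 BF E6 3B C5 78.
Big-endian: lowest address holds the most-significant byte.
The bytes are already most-significant first: 0x10AB41BFE63BC578.
0x10AB41BFE63BC578 = 1201126018081604984.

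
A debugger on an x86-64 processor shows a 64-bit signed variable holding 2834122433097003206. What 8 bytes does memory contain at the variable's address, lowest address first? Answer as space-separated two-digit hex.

C6 70 B6 4A 56 D3 54 27

2834122433097003206 in hexadecimal, padded to 64 bits, is 0x2754D3564AB670C6.
Split into bytes (most-significant first): 27 54 D3 56 4A B6 70 C6.
Little-endian stores the least-significant byte at the lowest address.
So at ascending addresses the bytes are C6 70 B6 4A 56 D3 54 27.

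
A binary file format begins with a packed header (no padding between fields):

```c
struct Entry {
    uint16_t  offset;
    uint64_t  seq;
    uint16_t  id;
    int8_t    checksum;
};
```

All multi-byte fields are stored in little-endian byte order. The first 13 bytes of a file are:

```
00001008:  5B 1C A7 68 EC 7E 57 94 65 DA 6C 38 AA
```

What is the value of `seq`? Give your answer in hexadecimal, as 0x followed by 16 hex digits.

0xDA6594577EEC68A7

`seq` follows `offset` (2 bytes), so it starts at byte offset 2 and occupies 8 bytes.
Bytes at offsets 2..9: A7 68 EC 7E 57 94 65 DA.
Little-endian stores the least-significant byte at the lowest address.
Reassemble most-significant byte first: DA 65 94 57 7E EC 68 A7 → 0xDA6594577EEC68A7.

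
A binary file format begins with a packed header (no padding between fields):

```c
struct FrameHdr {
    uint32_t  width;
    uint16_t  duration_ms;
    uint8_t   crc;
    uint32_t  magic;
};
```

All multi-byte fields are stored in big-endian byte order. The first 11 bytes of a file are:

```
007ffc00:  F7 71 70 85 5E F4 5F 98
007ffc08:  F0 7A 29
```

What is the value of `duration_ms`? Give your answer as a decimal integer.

24308

`duration_ms` follows `width` (4 bytes), so it starts at byte offset 4 and occupies 2 bytes.
Bytes at offsets 4..5: 5E F4.
Big-endian: lowest address holds the most-significant byte.
The bytes are already most-significant first: 0x5EF4.
0x5EF4 = 24308.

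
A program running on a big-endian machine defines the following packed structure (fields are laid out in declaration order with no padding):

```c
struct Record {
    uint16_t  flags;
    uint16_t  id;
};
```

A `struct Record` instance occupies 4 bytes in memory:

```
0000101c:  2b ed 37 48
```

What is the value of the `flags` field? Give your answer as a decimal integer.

`flags` is the first field, at byte offset 0, occupying 2 bytes.
Bytes at offsets 0..1: 2B ED.
In big-endian order the high byte comes first in memory.
The bytes are already most-significant first: 0x2BED.
0x2BED = 11245.

11245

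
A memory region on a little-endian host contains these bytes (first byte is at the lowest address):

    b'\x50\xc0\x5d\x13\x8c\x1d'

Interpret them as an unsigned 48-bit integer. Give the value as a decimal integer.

32487457538128

Little-endian stores the least-significant byte at the lowest address.
Reassemble most-significant byte first: 1D 8C 13 5D C0 50 → 0x1D8C135DC050.
0x1D8C135DC050 = 32487457538128.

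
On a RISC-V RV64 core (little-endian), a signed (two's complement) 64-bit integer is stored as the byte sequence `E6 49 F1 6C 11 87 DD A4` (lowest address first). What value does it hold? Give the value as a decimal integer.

Little-endian: lowest address holds the least-significant byte.
Reassemble most-significant byte first: A4 DD 87 11 6C F1 49 E6 → 0xA4DD87116CF149E6.
Top bit is set, so as a signed 64-bit value this is 0xA4DD87116CF149E6 − 2^64 = -6566944172724368922.

-6566944172724368922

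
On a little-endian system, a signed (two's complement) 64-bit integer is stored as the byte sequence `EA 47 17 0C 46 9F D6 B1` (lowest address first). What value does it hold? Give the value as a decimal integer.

Little-endian stores the least-significant byte at the lowest address.
Reassemble most-significant byte first: B1 D6 9F 46 0C 17 47 EA → 0xB1D69F460C1747EA.
Top bit is set, so as a signed 64-bit value this is 0xB1D69F460C1747EA − 2^64 = -5632139160780847126.

-5632139160780847126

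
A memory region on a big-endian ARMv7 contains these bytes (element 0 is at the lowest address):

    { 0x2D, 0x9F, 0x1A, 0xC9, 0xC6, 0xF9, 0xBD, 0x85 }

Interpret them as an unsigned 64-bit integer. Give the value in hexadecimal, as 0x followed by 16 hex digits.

0x2D9F1AC9C6F9BD85

Big-endian: lowest address holds the most-significant byte.
The bytes are already most-significant first: 0x2D9F1AC9C6F9BD85.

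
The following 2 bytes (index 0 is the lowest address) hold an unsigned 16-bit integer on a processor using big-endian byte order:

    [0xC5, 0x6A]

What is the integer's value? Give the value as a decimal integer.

50538

In big-endian order the high byte comes first in memory.
The bytes are already most-significant first: 0xC56A.
0xC56A = 50538.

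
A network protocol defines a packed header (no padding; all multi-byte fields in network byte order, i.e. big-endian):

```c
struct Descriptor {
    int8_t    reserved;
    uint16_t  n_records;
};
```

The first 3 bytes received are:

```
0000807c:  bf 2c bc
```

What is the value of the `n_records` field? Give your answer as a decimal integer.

11452

`n_records` follows `reserved` (1 byte), so it starts at byte offset 1 and occupies 2 bytes.
Bytes at offsets 1..2: 2C BC.
In big-endian order the high byte comes first in memory.
The bytes are already most-significant first: 0x2CBC.
0x2CBC = 11452.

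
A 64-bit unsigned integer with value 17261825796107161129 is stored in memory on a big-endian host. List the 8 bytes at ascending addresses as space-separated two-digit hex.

EF 8E 53 1A BF A4 4E 29

17261825796107161129 in hexadecimal, padded to 64 bits, is 0xEF8E531ABFA44E29.
Split into bytes (most-significant first): EF 8E 53 1A BF A4 4E 29.
In big-endian order the high byte comes first in memory.
So the memory order matches the most-significant-first order: EF 8E 53 1A BF A4 4E 29.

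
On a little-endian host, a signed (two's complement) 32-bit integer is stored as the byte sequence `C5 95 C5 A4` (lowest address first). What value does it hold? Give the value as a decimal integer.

Little-endian: lowest address holds the least-significant byte.
Reassemble most-significant byte first: A4 C5 95 C5 → 0xA4C595C5.
Top bit is set, so as a signed 32-bit value this is 0xA4C595C5 − 2^32 = -1530554939.

-1530554939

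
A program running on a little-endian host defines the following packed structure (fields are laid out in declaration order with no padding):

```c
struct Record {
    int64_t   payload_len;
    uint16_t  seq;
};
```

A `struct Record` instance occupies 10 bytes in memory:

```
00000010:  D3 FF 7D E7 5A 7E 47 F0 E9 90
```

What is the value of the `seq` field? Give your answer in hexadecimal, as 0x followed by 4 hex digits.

`seq` follows `payload_len` (8 bytes), so it starts at byte offset 8 and occupies 2 bytes.
Bytes at offsets 8..9: E9 90.
In little-endian order the low byte comes first in memory.
Reassemble most-significant byte first: 90 E9 → 0x90E9.

0x90E9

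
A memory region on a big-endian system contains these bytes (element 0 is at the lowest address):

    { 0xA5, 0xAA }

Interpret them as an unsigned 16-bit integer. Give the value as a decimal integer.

Big-endian stores the most-significant byte at the lowest address.
The bytes are already most-significant first: 0xA5AA.
0xA5AA = 42410.

42410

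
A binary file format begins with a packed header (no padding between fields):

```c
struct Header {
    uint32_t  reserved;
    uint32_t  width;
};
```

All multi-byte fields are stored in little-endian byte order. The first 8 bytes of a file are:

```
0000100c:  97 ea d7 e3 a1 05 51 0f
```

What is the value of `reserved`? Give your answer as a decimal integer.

3822578327

`reserved` is the first field, at byte offset 0, occupying 4 bytes.
Bytes at offsets 0..3: 97 EA D7 E3.
Little-endian: lowest address holds the least-significant byte.
Reassemble most-significant byte first: E3 D7 EA 97 → 0xE3D7EA97.
0xE3D7EA97 = 3822578327.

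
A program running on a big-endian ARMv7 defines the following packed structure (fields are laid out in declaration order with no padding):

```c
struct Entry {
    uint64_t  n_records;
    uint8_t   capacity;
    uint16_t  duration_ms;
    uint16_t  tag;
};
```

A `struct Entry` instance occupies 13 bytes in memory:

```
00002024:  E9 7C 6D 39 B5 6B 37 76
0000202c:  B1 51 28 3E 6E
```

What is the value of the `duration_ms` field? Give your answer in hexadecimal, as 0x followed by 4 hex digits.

0x5128

`duration_ms` follows `n_records` (8 B), `capacity` (1 B), so it starts at offset 8 + 1 = 9 and occupies 2 bytes.
Bytes at offsets 9..10: 51 28.
In big-endian order the high byte comes first in memory.
The bytes are already most-significant first: 0x5128.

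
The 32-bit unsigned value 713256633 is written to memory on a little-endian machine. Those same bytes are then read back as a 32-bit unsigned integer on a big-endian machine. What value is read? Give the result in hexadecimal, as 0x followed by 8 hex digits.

713256633 in 32-bit hexadecimal is 0x2A836EB9.
Stored little-endian, the bytes at ascending addresses are B9 6E 83 2A.
Read back as big-endian, the last byte is least significant, giving 0xB96E832A.

0xB96E832A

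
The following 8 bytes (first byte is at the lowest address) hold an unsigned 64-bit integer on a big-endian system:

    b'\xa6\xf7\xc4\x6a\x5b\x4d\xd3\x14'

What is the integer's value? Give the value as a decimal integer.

Big-endian stores the most-significant byte at the lowest address.
The bytes are already most-significant first: 0xA6F7C46A5B4DD314.
0xA6F7C46A5B4DD314 = 12031300890620973844.

12031300890620973844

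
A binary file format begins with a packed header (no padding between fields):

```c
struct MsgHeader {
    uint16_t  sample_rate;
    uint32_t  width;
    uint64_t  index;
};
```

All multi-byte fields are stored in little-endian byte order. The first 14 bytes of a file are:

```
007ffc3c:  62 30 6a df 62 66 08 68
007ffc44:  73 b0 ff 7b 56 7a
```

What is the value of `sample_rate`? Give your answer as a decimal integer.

`sample_rate` is the first field, at byte offset 0, occupying 2 bytes.
Bytes at offsets 0..1: 62 30.
Little-endian stores the least-significant byte at the lowest address.
Reassemble most-significant byte first: 30 62 → 0x3062.
0x3062 = 12386.

12386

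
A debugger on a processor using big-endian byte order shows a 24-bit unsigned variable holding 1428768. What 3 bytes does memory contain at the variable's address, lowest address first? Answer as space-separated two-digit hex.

1428768 in hexadecimal, padded to 24 bits, is 0x15CD20.
Split into bytes (most-significant first): 15 CD 20.
Big-endian: lowest address holds the most-significant byte.
So the memory order matches the most-significant-first order: 15 CD 20.

15 CD 20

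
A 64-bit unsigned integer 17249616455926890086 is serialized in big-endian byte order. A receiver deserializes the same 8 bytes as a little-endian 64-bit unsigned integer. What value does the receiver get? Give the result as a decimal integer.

7367397748241490671

17249616455926890086 in 64-bit hexadecimal is 0xEF62F2C637413E66.
Stored big-endian, the bytes at ascending addresses are EF 62 F2 C6 37 41 3E 66.
Read back as little-endian, the first byte is least significant, giving 0x663E4137C6F262EF.
0x663E4137C6F262EF = 7367397748241490671.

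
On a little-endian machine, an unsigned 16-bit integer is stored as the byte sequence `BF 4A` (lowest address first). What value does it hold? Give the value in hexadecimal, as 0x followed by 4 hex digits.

Little-endian: lowest address holds the least-significant byte.
Reassemble most-significant byte first: 4A BF → 0x4ABF.

0x4ABF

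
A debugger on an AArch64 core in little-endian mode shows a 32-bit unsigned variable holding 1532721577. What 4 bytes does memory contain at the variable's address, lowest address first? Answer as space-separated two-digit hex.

A9 79 5B 5B

1532721577 in hexadecimal, padded to 32 bits, is 0x5B5B79A9.
Split into bytes (most-significant first): 5B 5B 79 A9.
In little-endian order the low byte comes first in memory.
So at ascending addresses the bytes are A9 79 5B 5B.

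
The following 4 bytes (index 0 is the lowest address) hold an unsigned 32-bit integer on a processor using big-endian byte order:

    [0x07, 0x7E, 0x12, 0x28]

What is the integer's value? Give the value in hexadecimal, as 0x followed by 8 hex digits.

Big-endian: lowest address holds the most-significant byte.
The bytes are already most-significant first: 0x077E1228.

0x077E1228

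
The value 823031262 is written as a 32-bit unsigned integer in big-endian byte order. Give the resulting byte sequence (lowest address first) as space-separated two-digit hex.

823031262 in hexadecimal, padded to 32 bits, is 0x310E75DE.
Split into bytes (most-significant first): 31 0E 75 DE.
Big-endian stores the most-significant byte at the lowest address.
So the memory order matches the most-significant-first order: 31 0E 75 DE.

31 0E 75 DE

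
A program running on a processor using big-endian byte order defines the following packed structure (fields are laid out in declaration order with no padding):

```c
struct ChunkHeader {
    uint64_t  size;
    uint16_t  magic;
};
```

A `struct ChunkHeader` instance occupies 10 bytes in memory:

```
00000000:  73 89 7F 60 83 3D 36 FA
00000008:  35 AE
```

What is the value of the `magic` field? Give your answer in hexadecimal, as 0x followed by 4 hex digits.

`magic` follows `size` (8 bytes), so it starts at byte offset 8 and occupies 2 bytes.
Bytes at offsets 8..9: 35 AE.
Big-endian stores the most-significant byte at the lowest address.
The bytes are already most-significant first: 0x35AE.

0x35AE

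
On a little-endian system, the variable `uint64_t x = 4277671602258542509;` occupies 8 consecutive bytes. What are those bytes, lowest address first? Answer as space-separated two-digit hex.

4277671602258542509 in hexadecimal, padded to 64 bits, is 0x3B5D57A87E657FAD.
Split into bytes (most-significant first): 3B 5D 57 A8 7E 65 7F AD.
Little-endian: lowest address holds the least-significant byte.
So at ascending addresses the bytes are AD 7F 65 7E A8 57 5D 3B.

AD 7F 65 7E A8 57 5D 3B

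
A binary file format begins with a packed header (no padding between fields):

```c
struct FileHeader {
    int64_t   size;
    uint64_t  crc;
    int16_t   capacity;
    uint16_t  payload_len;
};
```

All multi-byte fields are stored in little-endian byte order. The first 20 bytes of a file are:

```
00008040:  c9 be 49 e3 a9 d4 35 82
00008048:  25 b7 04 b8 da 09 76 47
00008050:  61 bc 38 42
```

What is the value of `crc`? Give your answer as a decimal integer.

5149314058939578149

`crc` follows `size` (8 bytes), so it starts at byte offset 8 and occupies 8 bytes.
Bytes at offsets 8..15: 25 B7 04 B8 DA 09 76 47.
In little-endian order the low byte comes first in memory.
Reassemble most-significant byte first: 47 76 09 DA B8 04 B7 25 → 0x477609DAB804B725.
0x477609DAB804B725 = 5149314058939578149.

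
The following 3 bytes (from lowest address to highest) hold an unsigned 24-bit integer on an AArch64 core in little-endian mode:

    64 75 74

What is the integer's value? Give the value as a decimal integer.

7632228

Little-endian stores the least-significant byte at the lowest address.
Reassemble most-significant byte first: 74 75 64 → 0x747564.
0x747564 = 7632228.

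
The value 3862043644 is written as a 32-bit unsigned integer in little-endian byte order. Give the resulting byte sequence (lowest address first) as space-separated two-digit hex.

3862043644 in hexadecimal, padded to 32 bits, is 0xE6321BFC.
Split into bytes (most-significant first): E6 32 1B FC.
Little-endian stores the least-significant byte at the lowest address.
So at ascending addresses the bytes are FC 1B 32 E6.

FC 1B 32 E6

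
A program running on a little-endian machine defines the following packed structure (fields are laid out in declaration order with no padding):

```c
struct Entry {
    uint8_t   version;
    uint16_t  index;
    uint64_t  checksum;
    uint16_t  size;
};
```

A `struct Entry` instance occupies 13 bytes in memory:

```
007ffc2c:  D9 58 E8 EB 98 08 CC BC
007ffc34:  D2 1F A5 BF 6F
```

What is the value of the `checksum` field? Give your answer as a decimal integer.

11898460448854939883

`checksum` follows `version` (1 B), `index` (2 B), so it starts at offset 1 + 2 = 3 and occupies 8 bytes.
Bytes at offsets 3..10: EB 98 08 CC BC D2 1F A5.
Little-endian: lowest address holds the least-significant byte.
Reassemble most-significant byte first: A5 1F D2 BC CC 08 98 EB → 0xA51FD2BCCC0898EB.
0xA51FD2BCCC0898EB = 11898460448854939883.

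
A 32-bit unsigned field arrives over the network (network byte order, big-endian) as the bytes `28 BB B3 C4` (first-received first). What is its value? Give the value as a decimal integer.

Big-endian stores the most-significant byte at the lowest address.
The bytes are already most-significant first: 0x28BBB3C4.
0x28BBB3C4 = 683389892.

683389892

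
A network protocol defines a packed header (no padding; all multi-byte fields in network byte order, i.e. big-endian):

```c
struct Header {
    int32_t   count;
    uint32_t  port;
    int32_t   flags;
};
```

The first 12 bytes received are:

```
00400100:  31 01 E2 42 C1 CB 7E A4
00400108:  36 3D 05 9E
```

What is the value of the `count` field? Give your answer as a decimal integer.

822207042

`count` is the first field, at byte offset 0, occupying 4 bytes.
Bytes at offsets 0..3: 31 01 E2 42.
Big-endian stores the most-significant byte at the lowest address.
The bytes are already most-significant first: 0x3101E242.
0x3101E242 = 822207042.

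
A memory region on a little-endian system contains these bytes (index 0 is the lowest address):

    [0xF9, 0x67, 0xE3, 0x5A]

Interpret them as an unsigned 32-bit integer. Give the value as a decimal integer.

In little-endian order the low byte comes first in memory.
Reassemble most-significant byte first: 5A E3 67 F9 → 0x5AE367F9.
0x5AE367F9 = 1524852729.

1524852729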